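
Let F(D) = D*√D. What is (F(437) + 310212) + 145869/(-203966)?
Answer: 63272554923/203966 + 437*√437 ≈ 3.1935e+5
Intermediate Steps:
F(D) = D^(3/2)
(F(437) + 310212) + 145869/(-203966) = (437^(3/2) + 310212) + 145869/(-203966) = (437*√437 + 310212) + 145869*(-1/203966) = (310212 + 437*√437) - 145869/203966 = 63272554923/203966 + 437*√437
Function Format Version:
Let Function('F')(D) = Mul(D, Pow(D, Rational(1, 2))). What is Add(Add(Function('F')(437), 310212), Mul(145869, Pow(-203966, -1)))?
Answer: Add(Rational(63272554923, 203966), Mul(437, Pow(437, Rational(1, 2)))) ≈ 3.1935e+5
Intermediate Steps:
Function('F')(D) = Pow(D, Rational(3, 2))
Add(Add(Function('F')(437), 310212), Mul(145869, Pow(-203966, -1))) = Add(Add(Pow(437, Rational(3, 2)), 310212), Mul(145869, Pow(-203966, -1))) = Add(Add(Mul(437, Pow(437, Rational(1, 2))), 310212), Mul(145869, Rational(-1, 203966))) = Add(Add(310212, Mul(437, Pow(437, Rational(1, 2)))), Rational(-145869, 203966)) = Add(Rational(63272554923, 203966), Mul(437, Pow(437, Rational(1, 2))))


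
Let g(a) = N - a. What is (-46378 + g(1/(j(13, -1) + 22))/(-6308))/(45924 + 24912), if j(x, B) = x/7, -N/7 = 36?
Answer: -16285404239/24873730832 ≈ -0.65472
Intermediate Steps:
N = -252 (N = -7*36 = -252)
j(x, B) = x/7 (j(x, B) = x*(⅐) = x/7)
g(a) = -252 - a
(-46378 + g(1/(j(13, -1) + 22))/(-6308))/(45924 + 24912) = (-46378 + (-252 - 1/((⅐)*13 + 22))/(-6308))/(45924 + 24912) = (-46378 + (-252 - 1/(13/7 + 22))*(-1/6308))/70836 = (-46378 + (-252 - 1/167/7)*(-1/6308))*(1/70836) = (-46378 + (-252 - 1*7/167)*(-1/6308))*(1/70836) = (-46378 + (-252 - 7/167)*(-1/6308))*(1/70836) = (-46378 - 42091/167*(-1/6308))*(1/70836) = (-46378 + 42091/1053436)*(1/70836) = -48856212717/1053436*1/70836 = -16285404239/24873730832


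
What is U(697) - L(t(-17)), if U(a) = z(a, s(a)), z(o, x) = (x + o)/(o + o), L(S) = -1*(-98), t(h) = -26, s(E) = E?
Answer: -97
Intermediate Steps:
L(S) = 98
z(o, x) = (o + x)/(2*o) (z(o, x) = (o + x)/((2*o)) = (o + x)*(1/(2*o)) = (o + x)/(2*o))
U(a) = 1 (U(a) = (a + a)/(2*a) = (2*a)/(2*a) = 1)
U(697) - L(t(-17)) = 1 - 1*98 = 1 - 98 = -97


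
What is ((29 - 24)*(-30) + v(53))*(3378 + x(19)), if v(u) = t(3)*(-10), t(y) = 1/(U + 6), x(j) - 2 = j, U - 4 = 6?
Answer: -4095795/8 ≈ -5.1197e+5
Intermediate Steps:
U = 10 (U = 4 + 6 = 10)
x(j) = 2 + j
t(y) = 1/16 (t(y) = 1/(10 + 6) = 1/16)
v(u) = -5/8 (v(u) = (1/16)*(-10) = -5/8)
((29 - 24)*(-30) + v(53))*(3378 + x(19)) = ((29 - 24)*(-30) - 5/8)*(3378 + (2 + 19)) = (5*(-30) - 5/8)*(3378 + 21) = (-150 - 5/8)*3399 = -1205/8*3399 = -4095795/8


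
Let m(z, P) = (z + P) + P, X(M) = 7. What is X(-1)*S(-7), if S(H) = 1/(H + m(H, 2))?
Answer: -7/10 ≈ -0.70000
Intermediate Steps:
m(z, P) = z + 2*P (m(z, P) = (P + z) + P = z + 2*P)
S(H) = 1/(4 + 2*H) (S(H) = 1/(H + (H + 2*2)) = 1/(H + (H + 4)) = 1/(H + (4 + H)) = 1/(4 + 2*H))
X(-1)*S(-7) = 7*(1/(2*(2 - 7))) = 7*((1/2)/(-5)) = 7*((1/2)*(-1/5)) = 7*(-1/10) = -7/10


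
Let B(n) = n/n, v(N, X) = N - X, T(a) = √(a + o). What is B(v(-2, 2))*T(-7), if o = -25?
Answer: 4*I*√2 ≈ 5.6569*I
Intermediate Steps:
T(a) = √(-25 + a) (T(a) = √(a - 25) = √(-25 + a))
B(n) = 1
B(v(-2, 2))*T(-7) = 1*√(-25 - 7) = 1*√(-32) = 1*(4*I*√2) = 4*I*√2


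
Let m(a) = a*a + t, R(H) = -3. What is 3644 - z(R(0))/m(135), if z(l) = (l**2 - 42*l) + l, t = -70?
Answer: 66156688/18155 ≈ 3644.0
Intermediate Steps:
z(l) = l**2 - 41*l
m(a) = -70 + a**2 (m(a) = a*a - 70 = a**2 - 70 = -70 + a**2)
3644 - z(R(0))/m(135) = 3644 - (-3*(-41 - 3))/(-70 + 135**2) = 3644 - (-3*(-44))/(-70 + 18225) = 3644 - 132/18155 = 66156688/18155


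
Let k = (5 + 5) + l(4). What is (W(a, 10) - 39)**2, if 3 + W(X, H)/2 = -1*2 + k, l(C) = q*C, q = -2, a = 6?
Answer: 2025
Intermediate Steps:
l(C) = -2*C
k = 2 (k = (5 + 5) - 2*4 = 10 - 8 = 2)
W(X, H) = -6 (W(X, H) = -6 + 2*(-1*2 + 2) = -6 + 2*(-2 + 2) = -6 + 2*0 = -6 + 0 = -6)
(W(a, 10) - 39)**2 = (-6 - 39)**2 = (-45)**2 = 2025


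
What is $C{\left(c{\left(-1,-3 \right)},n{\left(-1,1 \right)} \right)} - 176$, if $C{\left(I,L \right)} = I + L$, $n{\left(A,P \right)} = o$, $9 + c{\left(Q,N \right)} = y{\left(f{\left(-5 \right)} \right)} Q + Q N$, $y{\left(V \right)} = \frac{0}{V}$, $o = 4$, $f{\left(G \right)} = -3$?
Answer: $-178$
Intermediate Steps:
$y{\left(V \right)} = 0$
$c{\left(Q,N \right)} = -9 + N Q$ ($c{\left(Q,N \right)} = -9 + \left(0 Q + Q N\right) = -9 + \left(0 + N Q\right) = -9 + N Q$)
$n{\left(A,P \right)} = 4$
$C{\left(c{\left(-1,-3 \right)},n{\left(-1,1 \right)} \right)} - 176 = \left(\left(-9 - -3\right) + 4\right) - 176 = \left(\left(-9 + 3\right) + 4\right) - 176 = \left(-6 + 4\right) - 176 = -2 - 176 = -178$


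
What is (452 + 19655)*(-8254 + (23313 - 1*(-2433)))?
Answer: 351711644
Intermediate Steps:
(452 + 19655)*(-8254 + (23313 - 1*(-2433))) = 20107*(-8254 + (23313 + 2433)) = 20107*(-8254 + 25746) = 20107*17492 = 351711644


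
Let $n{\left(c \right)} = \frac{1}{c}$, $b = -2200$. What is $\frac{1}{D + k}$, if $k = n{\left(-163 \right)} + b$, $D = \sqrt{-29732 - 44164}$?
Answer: $- \frac{58451963}{130558020025} - \frac{53138 i \sqrt{18474}}{130558020025} \approx -0.00044771 - 5.532 \cdot 10^{-5} i$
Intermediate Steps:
$D = 2 i \sqrt{18474}$ ($D = \sqrt{-73896} = 2 i \sqrt{18474} \approx 271.84 i$)
$k = - \frac{358601}{163}$ ($k = \frac{1}{-163} - 2200 = - \frac{1}{163} - 2200 = - \frac{358601}{163} \approx -2200.0$)
$\frac{1}{D + k} = \frac{1}{2 i \sqrt{18474} - \frac{358601}{163}} = \frac{1}{- \frac{358601}{163} + 2 i \sqrt{18474}}$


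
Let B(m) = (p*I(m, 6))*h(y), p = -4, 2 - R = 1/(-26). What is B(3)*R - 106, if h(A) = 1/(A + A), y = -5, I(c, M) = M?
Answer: -6572/65 ≈ -101.11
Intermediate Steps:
R = 53/26 (R = 2 - 1/(-26) = 2 - 1*(-1/26) = 2 + 1/26 = 53/26 ≈ 2.0385)
h(A) = 1/(2*A)
B(m) = 12/5 (B(m) = (-4*6)*((½)/(-5)) = -12*(-1)/5 = -24*(-⅒) = 12/5)
B(3)*R - 106 = (12/5)*(53/26) - 106 = 318/65 - 106 = -6572/65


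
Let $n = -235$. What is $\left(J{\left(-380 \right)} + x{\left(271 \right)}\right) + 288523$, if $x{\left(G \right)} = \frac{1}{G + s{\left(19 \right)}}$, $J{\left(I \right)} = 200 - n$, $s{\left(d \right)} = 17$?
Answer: $\frac{83219905}{288} \approx 2.8896 \cdot 10^{5}$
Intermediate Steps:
$J{\left(I \right)} = 435$ ($J{\left(I \right)} = 200 - -235 = 200 + 235 = 435$)
$x{\left(G \right)} = \frac{1}{17 + G}$ ($x{\left(G \right)} = \frac{1}{G + 17} = \frac{1}{17 + G}$)
$\left(J{\left(-380 \right)} + x{\left(271 \right)}\right) + 288523 = \left(435 + \frac{1}{17 + 271}\right) + 288523 = \left(435 + \frac{1}{288}\right) + 288523 = \frac{125281}{288} + 288523 = \frac{83219905}{288}$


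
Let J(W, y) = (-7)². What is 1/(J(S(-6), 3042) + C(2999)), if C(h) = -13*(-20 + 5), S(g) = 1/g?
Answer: 1/244 ≈ 0.0040984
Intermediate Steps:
J(W, y) = 49
C(h) = 195 (C(h) = -13*(-15) = 195)
1/(J(S(-6), 3042) + C(2999)) = 1/(49 + 195) = 1/244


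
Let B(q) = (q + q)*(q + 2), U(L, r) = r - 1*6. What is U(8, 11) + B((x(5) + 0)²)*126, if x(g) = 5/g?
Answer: 761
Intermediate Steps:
U(L, r) = -6 + r (U(L, r) = r - 6 = -6 + r)
B(q) = 2*q*(2 + q) (B(q) = (2*q)*(2 + q) = 2*q*(2 + q))
U(8, 11) + B((x(5) + 0)²)*126 = (-6 + 11) + (2*(5/5 + 0)²*(2 + (5/5 + 0)²))*126 = 5 + (2*(5*(⅕) + 0)²*(2 + (5*(⅕) + 0)²))*126 = 5 + (2*(1 + 0)²*(2 + (1 + 0)²))*126 = 5 + (2*1²*(2 + 1²))*126 = 5 + (2*1*(2 + 1))*126 = 5 + (2*1*3)*126 = 5 + 6*126 = 5 + 756 = 761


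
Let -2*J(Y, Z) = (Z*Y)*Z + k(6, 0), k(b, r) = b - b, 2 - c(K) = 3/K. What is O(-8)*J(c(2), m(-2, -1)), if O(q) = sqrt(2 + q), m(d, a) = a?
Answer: -I*sqrt(6)/4 ≈ -0.61237*I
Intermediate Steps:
c(K) = 2 - 3/K
k(b, r) = 0
J(Y, Z) = -Y*Z**2/2 (J(Y, Z) = -((Z*Y)*Z + 0)/2 = -((Y*Z)*Z + 0)/2 = -(Y*Z**2 + 0)/2 = -Y*Z**2/2)
O(-8)*J(c(2), m(-2, -1)) = sqrt(2 - 8)*(-1/2*(2 - 3/2)*(-1)**2) = sqrt(-6)*(-1/2*(2 - 3*1/2)*1) = (I*sqrt(6))*(-1/2*(2 - 3/2)*1) = (I*sqrt(6))*(-1/2*1/2*1) = (I*sqrt(6))*(-1/4) = -I*sqrt(6)/4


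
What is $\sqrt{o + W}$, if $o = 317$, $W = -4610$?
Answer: $9 i \sqrt{53} \approx 65.521 i$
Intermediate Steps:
$\sqrt{o + W} = \sqrt{317 - 4610} = \sqrt{-4293} = 9 i \sqrt{53}$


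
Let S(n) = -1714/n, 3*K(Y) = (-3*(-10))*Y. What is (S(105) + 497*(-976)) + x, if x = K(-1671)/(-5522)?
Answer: -140628653239/289905 ≈ -4.8509e+5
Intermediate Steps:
K(Y) = 10*Y (K(Y) = ((-3*(-10))*Y)/3 = (30*Y)/3 = 10*Y)
x = 8355/2761 (x = (10*(-1671))/(-5522) = -16710*(-1/5522) = 8355/2761 ≈ 3.0261)
(S(105) + 497*(-976)) + x = (-1714/105 + 497*(-976)) + 8355/2761 = (-1714*1/105 - 485072) + 8355/2761 = (-1714/105 - 485072) + 8355/2761 = -50934274/105 + 8355/2761 = -140628653239/289905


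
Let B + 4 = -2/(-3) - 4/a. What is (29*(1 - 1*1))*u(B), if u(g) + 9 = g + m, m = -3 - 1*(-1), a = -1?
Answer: 0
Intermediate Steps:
B = ⅔ (B = -4 + (-2/(-3) - 4/(-1)) = -4 + (-2*(-⅓) - 4*(-1)) = -4 + (⅔ + 4) = -4 + 14/3 = ⅔ ≈ 0.66667)
m = -2 (m = -3 + 1 = -2)
u(g) = -11 + g (u(g) = -9 + (g - 2) = -9 + (-2 + g) = -11 + g)
(29*(1 - 1*1))*u(B) = (29*(1 - 1*1))*(-11 + ⅔) = (29*(1 - 1))*(-31/3) = (29*0)*(-31/3) = 0*(-31/3) = 0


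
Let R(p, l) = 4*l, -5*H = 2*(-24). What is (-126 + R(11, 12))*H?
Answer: -3744/5 ≈ -748.80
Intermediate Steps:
H = 48/5 (H = -2*(-24)/5 = -1/5*(-48) = 48/5 ≈ 9.6000)
(-126 + R(11, 12))*H = (-126 + 4*12)*(48/5) = (-126 + 48)*(48/5) = -78*48/5 = -3744/5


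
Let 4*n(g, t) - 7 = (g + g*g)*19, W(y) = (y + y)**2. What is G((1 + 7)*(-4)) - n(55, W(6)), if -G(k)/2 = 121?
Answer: -59495/4 ≈ -14874.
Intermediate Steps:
W(y) = 4*y**2 (W(y) = (2*y)**2 = 4*y**2)
n(g, t) = 7/4 + 19*g/4 + 19*g**2/4 (n(g, t) = 7/4 + ((g + g*g)*19)/4 = 7/4 + ((g + g**2)*19)/4 = 7/4 + (19*g + 19*g**2)/4 = 7/4 + (19*g/4 + 19*g**2/4) = 7/4 + 19*g/4 + 19*g**2/4)
G(k) = -242 (G(k) = -2*121 = -242)
G((1 + 7)*(-4)) - n(55, W(6)) = -242 - (7/4 + (19/4)*55 + (19/4)*55**2) = -242 - (7/4 + 1045/4 + (19/4)*3025) = -242 - (7/4 + 1045/4 + 57475/4) = -242 - 1*58527/4 = -242 - 58527/4 = -59495/4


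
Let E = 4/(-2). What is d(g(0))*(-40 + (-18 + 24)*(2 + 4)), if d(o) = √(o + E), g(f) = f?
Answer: -4*I*√2 ≈ -5.6569*I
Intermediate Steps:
E = -2 (E = 4*(-½) = -2)
d(o) = √(-2 + o) (d(o) = √(o - 2) = √(-2 + o))
d(g(0))*(-40 + (-18 + 24)*(2 + 4)) = √(-2 + 0)*(-40 + (-18 + 24)*(2 + 4)) = √(-2)*(-40 + 6*6) = (I*√2)*(-40 + 36) = (I*√2)*(-4) = -4*I*√2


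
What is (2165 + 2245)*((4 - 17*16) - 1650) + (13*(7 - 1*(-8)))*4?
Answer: -8457600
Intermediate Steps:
(2165 + 2245)*((4 - 17*16) - 1650) + (13*(7 - 1*(-8)))*4 = 4410*((4 - 272) - 1650) + (13*(7 + 8))*4 = 4410*(-268 - 1650) + (13*15)*4 = 4410*(-1918) + 195*4 = -8458380 + 780 = -8457600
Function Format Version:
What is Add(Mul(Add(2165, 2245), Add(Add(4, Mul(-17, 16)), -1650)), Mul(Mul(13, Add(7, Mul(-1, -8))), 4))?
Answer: -8457600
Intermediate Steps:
Add(Mul(Add(2165, 2245), Add(Add(4, Mul(-17, 16)), -1650)), Mul(Mul(13, Add(7, Mul(-1, -8))), 4)) = Add(Mul(4410, Add(Add(4, -272), -1650)), Mul(Mul(13, Add(7, 8)), 4)) = Add(Mul(4410, Add(-268, -1650)), Mul(Mul(13, 15), 4)) = Add(Mul(4410, -1918), Mul(195, 4)) = Add(-8458380, 780) = -8457600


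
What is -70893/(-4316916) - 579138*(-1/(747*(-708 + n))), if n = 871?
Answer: 278746900109/58403556564 ≈ 4.7728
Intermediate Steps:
-70893/(-4316916) - 579138*(-1/(747*(-708 + n))) = -70893/(-4316916) - 579138*(-1/(747*(-708 + 871))) = -70893*(-1/4316916) - 579138/(163*(-747)) = 23631/1438972 - 579138/(-121761) = 23631/1438972 - 579138*(-1/121761) = 23631/1438972 + 193046/40587 = 278746900109/58403556564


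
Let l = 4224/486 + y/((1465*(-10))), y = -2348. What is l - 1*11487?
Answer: -6810272381/593325 ≈ -11478.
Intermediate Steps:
l = 5251894/593325 (l = 4224/486 - 2348/(1465*(-10)) = 4224*(1/486) - 2348/(-14650) = 704/81 - 2348*(-1/14650) = 704/81 + 1174/7325 = 5251894/593325 ≈ 8.8516)
l - 1*11487 = 5251894/593325 - 1*11487 = 5251894/593325 - 11487 = -6810272381/593325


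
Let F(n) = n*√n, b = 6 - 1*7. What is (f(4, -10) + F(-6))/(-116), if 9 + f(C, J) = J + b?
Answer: 5/29 + 3*I*√6/58 ≈ 0.17241 + 0.1267*I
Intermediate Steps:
b = -1 (b = 6 - 7 = -1)
f(C, J) = -10 + J (f(C, J) = -9 + (J - 1) = -9 + (-1 + J) = -10 + J)
F(n) = n^(3/2)
(f(4, -10) + F(-6))/(-116) = ((-10 - 10) + (-6)^(3/2))/(-116) = (-20 - 6*I*√6)*(-1/116) = 5/29 + 3*I*√6/58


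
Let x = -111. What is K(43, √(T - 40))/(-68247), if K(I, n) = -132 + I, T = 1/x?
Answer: 89/68247 ≈ 0.0013041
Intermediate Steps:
T = -1/111 (T = 1/(-111) = -1/111 ≈ -0.0090090)
K(43, √(T - 40))/(-68247) = (-132 + 43)/(-68247) = -89*(-1/68247) = 89/68247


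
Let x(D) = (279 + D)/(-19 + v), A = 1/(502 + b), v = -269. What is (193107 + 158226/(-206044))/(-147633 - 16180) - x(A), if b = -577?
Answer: -9574238832367/45566125792200 ≈ -0.21012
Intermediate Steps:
A = -1/75 (A = 1/(502 - 577) = 1/(-75) = -1/75 ≈ -0.013333)
x(D) = -31/32 - D/288 (x(D) = (279 + D)/(-19 - 269) = (279 + D)/(-288) = (279 + D)*(-1/288) = -31/32 - D/288)
(193107 + 158226/(-206044))/(-147633 - 16180) - x(A) = (193107 + 158226/(-206044))/(-147633 - 16180) - (-31/32 - 1/288*(-1/75)) = (193107 + 158226*(-1/206044))/(-163813) - (-31/32 + 1/21600) = (193107 - 79113/103022)*(-1/163813) - 1*(-5231/5400) = (19894190241/103022)*(-1/163813) + 5231/5400 = -19894190241/16876342886 + 5231/5400 = -9574238832367/45566125792200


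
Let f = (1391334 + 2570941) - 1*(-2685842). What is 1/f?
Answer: 1/6648117 ≈ 1.5042e-7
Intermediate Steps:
f = 6648117 (f = 3962275 + 2685842 = 6648117)
1/f = 1/6648117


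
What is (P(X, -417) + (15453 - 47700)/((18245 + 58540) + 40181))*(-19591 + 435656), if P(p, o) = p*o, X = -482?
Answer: 9781451807189205/116966 ≈ 8.3626e+10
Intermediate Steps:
P(p, o) = o*p
(P(X, -417) + (15453 - 47700)/((18245 + 58540) + 40181))*(-19591 + 435656) = (-417*(-482) + (15453 - 47700)/((18245 + 58540) + 40181))*(-19591 + 435656) = (200994 - 32247/(76785 + 40181))*416065 = (200994 - 32247/116966)*416065 = (23509431957/116966)*416065 = 9781451807189205/116966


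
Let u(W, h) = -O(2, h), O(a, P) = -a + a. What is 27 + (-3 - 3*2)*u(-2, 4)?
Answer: 27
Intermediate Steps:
O(a, P) = 0
u(W, h) = 0 (u(W, h) = -1*0 = 0)
27 + (-3 - 3*2)*u(-2, 4) = 27 + (-3 - 3*2)*0 = 27 + (-3 - 6)*0 = 27 - 9*0 = 27 + 0 = 27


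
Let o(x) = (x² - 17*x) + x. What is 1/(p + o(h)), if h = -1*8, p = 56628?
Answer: 1/56820 ≈ 1.7599e-5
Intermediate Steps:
h = -8
o(x) = x² - 16*x
1/(p + o(h)) = 1/(56628 - 8*(-16 - 8)) = 1/(56628 - 8*(-24)) = 1/(56628 + 192) = 1/56820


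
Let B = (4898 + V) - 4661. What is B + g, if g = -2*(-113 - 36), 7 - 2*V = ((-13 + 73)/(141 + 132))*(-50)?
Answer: 99007/182 ≈ 543.99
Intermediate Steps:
V = 1637/182 (V = 7/2 - (-13 + 73)/(141 + 132)*(-50)/2 = 7/2 - 60/273*(-50)/2 = 7/2 - 60*(1/273)*(-50)/2 = 7/2 - 10*(-50)/91 = 7/2 - 1/2*(-1000/91) = 7/2 + 500/91 = 1637/182 ≈ 8.9945)
B = 44771/182 (B = (4898 + 1637/182) - 4661 = 893073/182 - 4661 = 44771/182 ≈ 245.99)
g = 298 (g = -2*(-149) = 298)
B + g = 44771/182 + 298 = 99007/182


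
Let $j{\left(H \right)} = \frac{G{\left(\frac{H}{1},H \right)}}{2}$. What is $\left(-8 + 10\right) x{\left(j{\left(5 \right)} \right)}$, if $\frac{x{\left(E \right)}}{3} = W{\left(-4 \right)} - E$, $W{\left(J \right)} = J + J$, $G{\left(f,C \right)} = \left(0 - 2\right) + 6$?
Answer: $-60$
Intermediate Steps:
$G{\left(f,C \right)} = 4$ ($G{\left(f,C \right)} = -2 + 6 = 4$)
$W{\left(J \right)} = 2 J$
$j{\left(H \right)} = 2$ ($j{\left(H \right)} = \frac{4}{2} = 4 \cdot \frac{1}{2} = 2$)
$x{\left(E \right)} = -24 - 3 E$ ($x{\left(E \right)} = 3 \left(2 \left(-4\right) - E\right) = 3 \left(-8 - E\right) = -24 - 3 E$)
$\left(-8 + 10\right) x{\left(j{\left(5 \right)} \right)} = \left(-8 + 10\right) \left(-24 - 6\right) = 2 \left(-24 - 6\right) = 2 \left(-30\right) = -60$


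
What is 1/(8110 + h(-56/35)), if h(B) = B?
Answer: 5/40542 ≈ 0.00012333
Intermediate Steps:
1/(8110 + h(-56/35)) = 1/(8110 - 56/35) = 1/(8110 - 56*1/35) = 1/(8110 - 8/5) = 1/(40542/5) = 5/40542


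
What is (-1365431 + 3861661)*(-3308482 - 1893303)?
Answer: -12984851770550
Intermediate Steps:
(-1365431 + 3861661)*(-3308482 - 1893303) = 2496230*(-5201785) = -12984851770550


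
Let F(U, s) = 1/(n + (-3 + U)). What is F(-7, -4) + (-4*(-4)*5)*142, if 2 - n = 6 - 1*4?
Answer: 113599/10 ≈ 11360.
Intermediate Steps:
n = 0 (n = 2 - (6 - 1*4) = 2 - (6 - 4) = 2 - 1*2 = 2 - 2 = 0)
F(U, s) = 1/(-3 + U) (F(U, s) = 1/(0 + (-3 + U)) = 1/(-3 + U))
F(-7, -4) + (-4*(-4)*5)*142 = 1/(-3 - 7) + (-4*(-4)*5)*142 = 1/(-10) + (16*5)*142 = -1/10 + 80*142 = -1/10 + 11360 = 113599/10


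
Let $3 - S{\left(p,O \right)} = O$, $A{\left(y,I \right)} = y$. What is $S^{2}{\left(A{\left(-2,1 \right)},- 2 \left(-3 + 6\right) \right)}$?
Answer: $81$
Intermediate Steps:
$S{\left(p,O \right)} = 3 - O$
$S^{2}{\left(A{\left(-2,1 \right)},- 2 \left(-3 + 6\right) \right)} = \left(3 - - 2 \left(-3 + 6\right)\right)^{2} = \left(3 - \left(-2\right) 3\right)^{2} = \left(3 - -6\right)^{2} = \left(3 + 6\right)^{2} = 9^{2} = 81$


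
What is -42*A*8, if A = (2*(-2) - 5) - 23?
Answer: 10752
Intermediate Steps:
A = -32 (A = (-4 - 5) - 23 = -9 - 23 = -32)
-42*A*8 = -42*(-32)*8 = 1344*8 = 10752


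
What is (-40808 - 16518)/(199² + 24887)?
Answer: -28663/32244 ≈ -0.88894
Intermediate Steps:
(-40808 - 16518)/(199² + 24887) = -57326/(39601 + 24887) = -57326/64488 = -57326*1/64488 = -28663/32244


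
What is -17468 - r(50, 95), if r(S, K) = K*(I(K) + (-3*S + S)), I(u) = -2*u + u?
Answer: 1057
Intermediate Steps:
I(u) = -u
r(S, K) = K*(-K - 2*S) (r(S, K) = K*(-K + (-3*S + S)) = K*(-K - 2*S))
-17468 - r(50, 95) = -17468 - (-1)*95*(95 + 2*50) = -17468 - (-1)*95*(95 + 100) = -17468 - (-1)*95*195 = -17468 - 1*(-18525) = -17468 + 18525 = 1057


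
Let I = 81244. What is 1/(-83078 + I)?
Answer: -1/1834 ≈ -0.00054526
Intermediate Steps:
1/(-83078 + I) = 1/(-83078 + 81244) = 1/(-1834) = -1/1834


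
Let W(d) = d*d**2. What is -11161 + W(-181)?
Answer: -5940902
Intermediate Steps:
W(d) = d**3
-11161 + W(-181) = -11161 + (-181)**3 = -11161 - 5929741 = -5940902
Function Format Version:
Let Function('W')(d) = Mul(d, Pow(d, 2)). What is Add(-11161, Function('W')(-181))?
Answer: -5940902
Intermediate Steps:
Function('W')(d) = Pow(d, 3)
Add(-11161, Function('W')(-181)) = Add(-11161, Pow(-181, 3)) = Add(-11161, -5929741) = -5940902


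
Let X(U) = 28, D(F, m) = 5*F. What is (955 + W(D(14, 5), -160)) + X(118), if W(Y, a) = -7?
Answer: 976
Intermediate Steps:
(955 + W(D(14, 5), -160)) + X(118) = (955 - 7) + 28 = 948 + 28 = 976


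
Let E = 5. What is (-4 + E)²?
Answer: 1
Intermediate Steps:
(-4 + E)² = (-4 + 5)² = 1² = 1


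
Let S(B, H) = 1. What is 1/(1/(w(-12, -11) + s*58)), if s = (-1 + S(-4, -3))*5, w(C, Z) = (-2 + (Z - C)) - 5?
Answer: -6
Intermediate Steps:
w(C, Z) = -7 + Z - C (w(C, Z) = (-2 + Z - C) - 5 = -7 + Z - C)
s = 0 (s = (-1 + 1)*5 = 0*5 = 0)
1/(1/(w(-12, -11) + s*58)) = 1/(1/((-7 - 11 - 1*(-12)) + 0*58)) = 1/(1/((-7 - 11 + 12) + 0)) = 1/(1/(-6 + 0)) = 1/(1/(-6)) = 1/(-⅙) = -6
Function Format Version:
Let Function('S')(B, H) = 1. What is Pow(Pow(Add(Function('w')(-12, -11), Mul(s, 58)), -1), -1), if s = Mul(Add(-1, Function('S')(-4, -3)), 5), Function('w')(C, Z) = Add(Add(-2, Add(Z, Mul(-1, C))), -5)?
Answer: -6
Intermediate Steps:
Function('w')(C, Z) = Add(-7, Z, Mul(-1, C)) (Function('w')(C, Z) = Add(Add(-2, Z, Mul(-1, C)), -5) = Add(-7, Z, Mul(-1, C)))
s = 0 (s = Mul(Add(-1, 1), 5) = Mul(0, 5) = 0)
Pow(Pow(Add(Function('w')(-12, -11), Mul(s, 58)), -1), -1) = Pow(Pow(Add(Add(-7, -11, Mul(-1, -12)), Mul(0, 58)), -1), -1) = Pow(Pow(Add(Add(-7, -11, 12), 0), -1), -1) = Pow(Pow(Add(-6, 0), -1), -1) = Pow(Pow(-6, -1), -1) = Pow(Rational(-1, 6), -1) = -6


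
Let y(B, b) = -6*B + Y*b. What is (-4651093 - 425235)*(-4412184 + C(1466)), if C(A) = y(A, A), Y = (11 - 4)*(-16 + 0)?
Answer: 23275837008416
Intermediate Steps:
Y = -112 (Y = 7*(-16) = -112)
y(B, b) = -112*b - 6*B (y(B, b) = -6*B - 112*b = -112*b - 6*B)
C(A) = -118*A (C(A) = -112*A - 6*A = -118*A)
(-4651093 - 425235)*(-4412184 + C(1466)) = (-4651093 - 425235)*(-4412184 - 118*1466) = -5076328*(-4412184 - 172988) = -5076328*(-4585172) = 23275837008416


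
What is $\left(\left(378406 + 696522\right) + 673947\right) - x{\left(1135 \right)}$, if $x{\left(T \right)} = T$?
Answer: $1747740$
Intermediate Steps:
$\left(\left(378406 + 696522\right) + 673947\right) - x{\left(1135 \right)} = \left(\left(378406 + 696522\right) + 673947\right) - 1135 = \left(1074928 + 673947\right) - 1135 = 1748875 - 1135 = 1747740$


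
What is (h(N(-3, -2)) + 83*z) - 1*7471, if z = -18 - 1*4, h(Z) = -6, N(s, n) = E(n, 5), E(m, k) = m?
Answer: -9303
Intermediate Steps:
N(s, n) = n
z = -22 (z = -18 - 4 = -22)
(h(N(-3, -2)) + 83*z) - 1*7471 = (-6 + 83*(-22)) - 1*7471 = (-6 - 1826) - 7471 = -1832 - 7471 = -9303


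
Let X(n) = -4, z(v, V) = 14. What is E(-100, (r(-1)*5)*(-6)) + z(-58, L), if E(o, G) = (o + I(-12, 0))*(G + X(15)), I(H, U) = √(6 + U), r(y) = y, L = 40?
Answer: -2586 + 26*√6 ≈ -2522.3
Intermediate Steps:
E(o, G) = (-4 + G)*(o + √6) (E(o, G) = (o + √(6 + 0))*(G - 4) = (o + √6)*(-4 + G) = (-4 + G)*(o + √6))
E(-100, (r(-1)*5)*(-6)) + z(-58, L) = (-4*(-100) - 4*√6 + (-1*5*(-6))*(-100) + (-1*5*(-6))*√6) + 14 = (400 - 4*√6 - 5*(-6)*(-100) + (-5*(-6))*√6) + 14 = (400 - 4*√6 + 30*(-100) + 30*√6) + 14 = (400 - 4*√6 - 3000 + 30*√6) + 14 = (-2600 + 26*√6) + 14 = -2586 + 26*√6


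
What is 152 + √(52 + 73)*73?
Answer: 152 + 365*√5 ≈ 968.17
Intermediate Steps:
152 + √(52 + 73)*73 = 152 + √125*73 = 152 + (5*√5)*73 = 152 + 365*√5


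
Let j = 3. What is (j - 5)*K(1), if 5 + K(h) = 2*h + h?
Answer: 4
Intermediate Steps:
K(h) = -5 + 3*h (K(h) = -5 + (2*h + h) = -5 + 3*h)
(j - 5)*K(1) = (3 - 5)*(-5 + 3*1) = -2*(-5 + 3) = -2*(-2) = 4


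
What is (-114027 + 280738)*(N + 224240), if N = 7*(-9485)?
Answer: 26314497795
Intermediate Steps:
N = -66395
(-114027 + 280738)*(N + 224240) = (-114027 + 280738)*(-66395 + 224240) = 166711*157845 = 26314497795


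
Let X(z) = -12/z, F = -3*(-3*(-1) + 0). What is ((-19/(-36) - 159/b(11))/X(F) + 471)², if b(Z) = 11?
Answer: 59133107929/278784 ≈ 2.1211e+5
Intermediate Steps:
F = -9 (F = -3*(3 + 0) = -3*3 = -9)
((-19/(-36) - 159/b(11))/X(F) + 471)² = ((-19/(-36) - 159/11)/((-12/(-9))) + 471)² = ((-19*(-1/36) - 159*1/11)/((-12*(-⅑))) + 471)² = ((19/36 - 159/11)/(4/3) + 471)² = (-5515/396*¾ + 471)² = (-5515/528 + 471)² = (243173/528)² = 59133107929/278784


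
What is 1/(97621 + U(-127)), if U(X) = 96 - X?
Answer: 1/97844 ≈ 1.0220e-5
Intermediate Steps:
1/(97621 + U(-127)) = 1/(97621 + (96 - 1*(-127))) = 1/(97621 + (96 + 127)) = 1/(97621 + 223) = 1/97844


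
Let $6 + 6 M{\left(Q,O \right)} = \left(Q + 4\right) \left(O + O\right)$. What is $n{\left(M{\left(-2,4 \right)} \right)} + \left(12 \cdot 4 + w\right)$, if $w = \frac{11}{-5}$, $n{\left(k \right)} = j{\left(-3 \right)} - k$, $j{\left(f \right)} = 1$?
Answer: $\frac{677}{15} \approx 45.133$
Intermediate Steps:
$M{\left(Q,O \right)} = -1 + \frac{O \left(4 + Q\right)}{3}$ ($M{\left(Q,O \right)} = -1 + \frac{\left(Q + 4\right) \left(O + O\right)}{6} = -1 + \frac{\left(4 + Q\right) 2 O}{6} = -1 + \frac{2 O \left(4 + Q\right)}{6} = -1 + \frac{O \left(4 + Q\right)}{3}$)
$n{\left(k \right)} = 1 - k$
$w = - \frac{11}{5}$ ($w = 11 \left(- \frac{1}{5}\right) = - \frac{11}{5} \approx -2.2$)
$n{\left(M{\left(-2,4 \right)} \right)} + \left(12 \cdot 4 + w\right) = \left(1 - \left(-1 + \frac{4}{3} \cdot 4 + \frac{1}{3} \cdot 4 \left(-2\right)\right)\right) + \left(12 \cdot 4 - \frac{11}{5}\right) = \left(1 - \left(-1 + \frac{16}{3} - \frac{8}{3}\right)\right) + \left(48 - \frac{11}{5}\right) = \left(1 - \frac{5}{3}\right) + \frac{229}{5} = - \frac{2}{3} + \frac{229}{5} = \frac{677}{15}$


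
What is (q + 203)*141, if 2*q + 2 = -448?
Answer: -3102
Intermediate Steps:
q = -225 (q = -1 + (½)*(-448) = -1 - 224 = -225)
(q + 203)*141 = (-225 + 203)*141 = -22*141 = -3102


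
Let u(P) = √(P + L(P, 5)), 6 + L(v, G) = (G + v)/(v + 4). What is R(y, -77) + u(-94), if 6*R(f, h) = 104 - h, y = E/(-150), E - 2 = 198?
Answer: 181/6 + I*√89110/30 ≈ 30.167 + 9.9504*I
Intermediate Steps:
E = 200 (E = 2 + 198 = 200)
y = -4/3 (y = 200/(-150) = 200*(-1/150) = -4/3 ≈ -1.3333)
L(v, G) = -6 + (G + v)/(4 + v) (L(v, G) = -6 + (G + v)/(v + 4) = -6 + (G + v)/(4 + v))
R(f, h) = 52/3 - h/6 (R(f, h) = (104 - h)/6 = 52/3 - h/6)
u(P) = √(P + (-19 - 5*P)/(4 + P)) (u(P) = √(P + (-24 + 5 - 5*P)/(4 + P)) = √(P + (-19 - 5*P)/(4 + P)))
R(y, -77) + u(-94) = (52/3 - ⅙*(-77)) + √((-19 + (-94)² - 1*(-94))/(4 - 94)) = (52/3 + 77/6) + √((-19 + 8836 + 94)/(-90)) = 181/6 + √(-1/90*8911) = 181/6 + √(-8911/90) = 181/6 + I*√89110/30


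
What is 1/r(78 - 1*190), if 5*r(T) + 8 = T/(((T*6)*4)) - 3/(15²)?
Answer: -3000/4783 ≈ -0.62722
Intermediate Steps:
r(T) = -4783/3000 (r(T) = -8/5 + (T/(((T*6)*4)) - 3/(15²))/5 = -8/5 + (T/(((6*T)*4)) - 3/225)/5 = -8/5 + (T/((24*T)) - 3*1/225)/5 = -8/5 + (T*(1/(24*T)) - 1/75)/5 = -8/5 + (1/24 - 1/75)/5 = -8/5 + (⅕)*(17/600) = -8/5 + 17/3000 = -4783/3000)
1/r(78 - 1*190) = 1/(-4783/3000) = -3000/4783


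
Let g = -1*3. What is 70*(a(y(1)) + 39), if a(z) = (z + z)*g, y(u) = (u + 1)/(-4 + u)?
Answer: 3010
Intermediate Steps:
y(u) = (1 + u)/(-4 + u)
g = -3
a(z) = -6*z (a(z) = (z + z)*(-3) = (2*z)*(-3) = -6*z)
70*(a(y(1)) + 39) = 70*(-6*(1 + 1)/(-4 + 1) + 39) = 70*(-6*2/(-3) + 39) = 70*(-(-2)*2 + 39) = 70*(-6*(-⅔) + 39) = 70*(4 + 39) = 70*43 = 3010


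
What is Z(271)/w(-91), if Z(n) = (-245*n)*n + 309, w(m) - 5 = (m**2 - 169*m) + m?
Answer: -8996368/11787 ≈ -763.25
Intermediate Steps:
w(m) = 5 + m**2 - 168*m (w(m) = 5 + ((m**2 - 169*m) + m) = 5 + (m**2 - 168*m) = 5 + m**2 - 168*m)
Z(n) = 309 - 245*n**2 (Z(n) = -245*n**2 + 309 = 309 - 245*n**2)
Z(271)/w(-91) = (309 - 245*271**2)/(5 + (-91)**2 - 168*(-91)) = (309 - 245*73441)/(5 + 8281 + 15288) = (309 - 17993045)/23574 = -17992736*1/23574 = -8996368/11787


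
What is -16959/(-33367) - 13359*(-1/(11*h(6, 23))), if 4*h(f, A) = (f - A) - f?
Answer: -1778708385/8441851 ≈ -210.70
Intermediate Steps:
h(f, A) = -A/4 (h(f, A) = ((f - A) - f)/4 = (-A)/4 = -A/4)
-16959/(-33367) - 13359*(-1/(11*h(6, 23))) = -16959/(-33367) - 13359/(-¼*23*(-11)) = -16959*(-1/33367) - 13359/((-23/4*(-11))) = 16959/33367 - 13359/253/4 = 16959/33367 - 13359*4/253 = 16959/33367 - 53436/253 = -1778708385/8441851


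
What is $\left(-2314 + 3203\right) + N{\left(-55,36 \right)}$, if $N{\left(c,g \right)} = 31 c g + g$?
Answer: $-60455$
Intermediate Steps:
$N{\left(c,g \right)} = g + 31 c g$ ($N{\left(c,g \right)} = 31 c g + g = g + 31 c g$)
$\left(-2314 + 3203\right) + N{\left(-55,36 \right)} = \left(-2314 + 3203\right) + 36 \left(1 + 31 \left(-55\right)\right) = 889 + 36 \left(1 - 1705\right) = 889 + 36 \left(-1704\right) = 889 - 61344 = -60455$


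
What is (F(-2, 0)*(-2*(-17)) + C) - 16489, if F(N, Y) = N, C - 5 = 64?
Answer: -16488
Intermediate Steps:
C = 69 (C = 5 + 64 = 69)
(F(-2, 0)*(-2*(-17)) + C) - 16489 = (-(-4)*(-17) + 69) - 16489 = (-2*34 + 69) - 16489 = (-68 + 69) - 16489 = 1 - 16489 = -16488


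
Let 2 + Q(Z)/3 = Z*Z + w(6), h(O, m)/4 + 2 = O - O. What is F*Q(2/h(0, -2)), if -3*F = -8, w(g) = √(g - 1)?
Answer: -31/2 + 8*√5 ≈ 2.3885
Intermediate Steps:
h(O, m) = -8 (h(O, m) = -8 + 4*(O - O) = -8 + 4*0 = -8 + 0 = -8)
w(g) = √(-1 + g)
Q(Z) = -6 + 3*√5 + 3*Z² (Q(Z) = -6 + 3*(Z*Z + √(-1 + 6)) = -6 + 3*(Z² + √5) = -6 + 3*(√5 + Z²) = -6 + (3*√5 + 3*Z²) = -6 + 3*√5 + 3*Z²)
F = 8/3 (F = -⅓*(-8) = 8/3 ≈ 2.6667)
F*Q(2/h(0, -2)) = 8*(-6 + 3*√5 + 3*(2/(-8))²)/3 = 8*(-6 + 3*√5 + 3*(2*(-⅛))²)/3 = 8*(-6 + 3*√5 + 3*(-¼)²)/3 = 8*(-6 + 3*√5 + 3*(1/16))/3 = 8*(-6 + 3*√5 + 3/16)/3 = 8*(-93/16 + 3*√5)/3 = -31/2 + 8*√5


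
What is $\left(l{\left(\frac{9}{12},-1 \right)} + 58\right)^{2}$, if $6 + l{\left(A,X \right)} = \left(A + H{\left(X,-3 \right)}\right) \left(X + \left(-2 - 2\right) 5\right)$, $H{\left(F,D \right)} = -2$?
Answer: $\frac{97969}{16} \approx 6123.1$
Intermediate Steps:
$l{\left(A,X \right)} = -6 + \left(-20 + X\right) \left(-2 + A\right)$ ($l{\left(A,X \right)} = -6 + \left(A - 2\right) \left(X + \left(-2 - 2\right) 5\right) = -6 + \left(-2 + A\right) \left(X - 20\right) = -6 + \left(-2 + A\right) \left(-20 + X\right) = -6 + \left(-20 + X\right) \left(-2 + A\right)$)
$\left(l{\left(\frac{9}{12},-1 \right)} + 58\right)^{2} = \left(\left(34 - 20 \cdot \frac{9}{12} - -2 + \frac{9}{12} \left(-1\right)\right) + 58\right)^{2} = \left(\left(34 - 20 \cdot 9 \cdot \frac{1}{12} + 2 + 9 \cdot \frac{1}{12} \left(-1\right)\right) + 58\right)^{2} = \left(\left(34 - 15 + 2 + \frac{3}{4} \left(-1\right)\right) + 58\right)^{2} = \left(\left(34 - 15 + 2 - \frac{3}{4}\right) + 58\right)^{2} = \left(\frac{81}{4} + 58\right)^{2} = \left(\frac{313}{4}\right)^{2} = \frac{97969}{16}$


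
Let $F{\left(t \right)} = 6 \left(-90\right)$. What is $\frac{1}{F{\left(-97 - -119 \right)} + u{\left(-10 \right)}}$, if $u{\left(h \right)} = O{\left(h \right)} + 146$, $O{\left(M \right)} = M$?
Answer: $- \frac{1}{404} \approx -0.0024752$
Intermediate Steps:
$F{\left(t \right)} = -540$
$u{\left(h \right)} = 146 + h$ ($u{\left(h \right)} = h + 146 = 146 + h$)
$\frac{1}{F{\left(-97 - -119 \right)} + u{\left(-10 \right)}} = \frac{1}{-540 + \left(146 - 10\right)} = \frac{1}{-540 + 136} = \frac{1}{-404} = - \frac{1}{404}$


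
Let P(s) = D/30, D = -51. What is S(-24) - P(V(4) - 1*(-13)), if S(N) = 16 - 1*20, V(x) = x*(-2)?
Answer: -23/10 ≈ -2.3000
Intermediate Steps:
V(x) = -2*x
S(N) = -4 (S(N) = 16 - 20 = -4)
P(s) = -17/10 (P(s) = -51/30 = -51*1/30 = -17/10)
S(-24) - P(V(4) - 1*(-13)) = -4 - 1*(-17/10) = -4 + 17/10 = -23/10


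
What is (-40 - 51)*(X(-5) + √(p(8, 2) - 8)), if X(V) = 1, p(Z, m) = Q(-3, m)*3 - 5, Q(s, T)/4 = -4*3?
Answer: -91 - 91*I*√157 ≈ -91.0 - 1140.2*I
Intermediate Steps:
Q(s, T) = -48 (Q(s, T) = 4*(-4*3) = 4*(-12) = -48)
p(Z, m) = -149 (p(Z, m) = -48*3 - 5 = -144 - 5 = -149)
(-40 - 51)*(X(-5) + √(p(8, 2) - 8)) = (-40 - 51)*(1 + √(-149 - 8)) = -91*(1 + √(-157)) = -91*(1 + I*√157) = -91 - 91*I*√157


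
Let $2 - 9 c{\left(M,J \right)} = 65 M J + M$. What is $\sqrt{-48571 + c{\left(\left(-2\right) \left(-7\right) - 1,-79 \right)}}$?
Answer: $i \sqrt{41155} \approx 202.87 i$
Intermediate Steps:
$c{\left(M,J \right)} = \frac{2}{9} - \frac{M}{9} - \frac{65 J M}{9}$ ($c{\left(M,J \right)} = \frac{2}{9} - \frac{65 M J + M}{9} = \frac{2}{9} - \frac{65 J M + M}{9} = \frac{2}{9} - \frac{M + 65 J M}{9} = \frac{2}{9} - \left(\frac{M}{9} + \frac{65 J M}{9}\right) = \frac{2}{9} - \frac{M}{9} - \frac{65 J M}{9}$)
$\sqrt{-48571 + c{\left(\left(-2\right) \left(-7\right) - 1,-79 \right)}} = \sqrt{-48571 - \left(- \frac{2}{9} - \frac{5134 \left(\left(-2\right) \left(-7\right) - 1\right)}{9}\right)} = \sqrt{-48571 - \left(- \frac{2}{9} - \frac{5134 \left(14 - 1\right)}{9}\right)} = \sqrt{-48571 - \left(\frac{11}{9} - \frac{66755}{9}\right)} = \sqrt{-48571 + \left(\frac{2}{9} - \frac{13}{9} + \frac{66755}{9}\right)} = \sqrt{-48571 + 7416} = \sqrt{-41155} = i \sqrt{41155}$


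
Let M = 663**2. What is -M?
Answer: -439569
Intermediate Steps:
M = 439569
-M = -1*439569 = -439569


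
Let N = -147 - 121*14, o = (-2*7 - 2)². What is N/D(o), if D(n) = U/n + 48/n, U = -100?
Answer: 117824/13 ≈ 9063.4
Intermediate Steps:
o = 256 (o = (-14 - 2)² = (-16)² = 256)
D(n) = -52/n (D(n) = -100/n + 48/n = -52/n)
N = -1841 (N = -147 - 1694 = -1841)
N/D(o) = -1841/((-52/256)) = -1841/((-52*1/256)) = -1841/(-13/64) = -1841*(-64/13) = 117824/13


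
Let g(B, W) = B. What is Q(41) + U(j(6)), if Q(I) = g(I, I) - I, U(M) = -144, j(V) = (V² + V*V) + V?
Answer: -144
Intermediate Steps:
j(V) = V + 2*V² (j(V) = (V² + V²) + V = 2*V² + V = V + 2*V²)
Q(I) = 0 (Q(I) = I - I = 0)
Q(41) + U(j(6)) = 0 - 144 = -144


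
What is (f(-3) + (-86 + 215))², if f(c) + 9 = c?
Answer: 13689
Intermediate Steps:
f(c) = -9 + c
(f(-3) + (-86 + 215))² = ((-9 - 3) + (-86 + 215))² = (-12 + 129)² = 117² = 13689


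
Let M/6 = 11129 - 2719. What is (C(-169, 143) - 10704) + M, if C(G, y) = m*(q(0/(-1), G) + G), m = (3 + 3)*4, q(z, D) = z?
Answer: 35700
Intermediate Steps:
M = 50460 (M = 6*(11129 - 2719) = 6*8410 = 50460)
m = 24 (m = 6*4 = 24)
C(G, y) = 24*G (C(G, y) = 24*(0/(-1) + G) = 24*(0*(-1) + G) = 24*(0 + G) = 24*G)
(C(-169, 143) - 10704) + M = (24*(-169) - 10704) + 50460 = (-4056 - 10704) + 50460 = -14760 + 50460 = 35700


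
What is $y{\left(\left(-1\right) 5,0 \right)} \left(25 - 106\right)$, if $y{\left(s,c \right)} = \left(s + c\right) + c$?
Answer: $405$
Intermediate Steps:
$y{\left(s,c \right)} = s + 2 c$ ($y{\left(s,c \right)} = \left(c + s\right) + c = s + 2 c$)
$y{\left(\left(-1\right) 5,0 \right)} \left(25 - 106\right) = \left(\left(-1\right) 5 + 2 \cdot 0\right) \left(25 - 106\right) = \left(-5 + 0\right) \left(-81\right) = \left(-5\right) \left(-81\right) = 405$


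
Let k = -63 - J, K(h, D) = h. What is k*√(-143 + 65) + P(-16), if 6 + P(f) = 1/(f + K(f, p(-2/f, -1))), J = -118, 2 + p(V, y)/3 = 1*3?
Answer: -193/32 + 55*I*√78 ≈ -6.0313 + 485.75*I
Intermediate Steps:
p(V, y) = 3 (p(V, y) = -6 + 3*(1*3) = -6 + 3*3 = -6 + 9 = 3)
k = 55 (k = -63 - 1*(-118) = -63 + 118 = 55)
P(f) = -6 + 1/(2*f) (P(f) = -6 + 1/(f + f) = -6 + 1/(2*f))
k*√(-143 + 65) + P(-16) = 55*√(-143 + 65) + (-6 + (½)/(-16)) = 55*√(-78) + (-6 + (½)*(-1/16)) = 55*(I*√78) + (-6 - 1/32) = 55*I*√78 - 193/32 = -193/32 + 55*I*√78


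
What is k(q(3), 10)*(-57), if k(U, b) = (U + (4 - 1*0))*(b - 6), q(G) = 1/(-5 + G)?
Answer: -798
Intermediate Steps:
k(U, b) = (-6 + b)*(4 + U) (k(U, b) = (U + (4 + 0))*(-6 + b) = (U + 4)*(-6 + b) = (4 + U)*(-6 + b) = (-6 + b)*(4 + U))
k(q(3), 10)*(-57) = (-24 - 6/(-5 + 3) + 4*10 + 10/(-5 + 3))*(-57) = (-24 - 6/(-2) + 40 + 10/(-2))*(-57) = (-24 - 6*(-1/2) + 40 - 1/2*10)*(-57) = (-24 + 3 + 40 - 5)*(-57) = 14*(-57) = -798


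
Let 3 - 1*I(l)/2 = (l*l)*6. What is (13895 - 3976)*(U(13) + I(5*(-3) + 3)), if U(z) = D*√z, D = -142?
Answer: -17080518 - 1408498*√13 ≈ -2.2159e+7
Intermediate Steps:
I(l) = 6 - 12*l² (I(l) = 6 - 2*l*l*6 = 6 - 2*l²*6 = 6 - 12*l²)
U(z) = -142*√z
(13895 - 3976)*(U(13) + I(5*(-3) + 3)) = (13895 - 3976)*(-142*√13 + (6 - 12*(5*(-3) + 3)²)) = 9919*(-142*√13 + (6 - 12*(-15 + 3)²)) = 9919*(-142*√13 + (6 - 12*(-12)²)) = 9919*(-142*√13 + (6 - 12*144)) = 9919*(-142*√13 + (6 - 1728)) = 9919*(-142*√13 - 1722) = 9919*(-1722 - 142*√13) = -17080518 - 1408498*√13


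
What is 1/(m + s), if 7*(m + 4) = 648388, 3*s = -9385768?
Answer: -21/63755296 ≈ -3.2938e-7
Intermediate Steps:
s = -9385768/3 (s = (⅓)*(-9385768) = -9385768/3 ≈ -3.1286e+6)
m = 648360/7 (m = -4 + (⅐)*648388 = -4 + 648388/7 = 648360/7 ≈ 92623.)
1/(m + s) = 1/(648360/7 - 9385768/3) = 1/(-63755296/21) = -21/63755296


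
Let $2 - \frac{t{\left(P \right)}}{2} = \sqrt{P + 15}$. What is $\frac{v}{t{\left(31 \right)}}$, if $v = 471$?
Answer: $- \frac{157}{14} - \frac{157 \sqrt{46}}{28} \approx -49.244$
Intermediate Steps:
$t{\left(P \right)} = 4 - 2 \sqrt{15 + P}$ ($t{\left(P \right)} = 4 - 2 \sqrt{P + 15} = 4 - 2 \sqrt{15 + P}$)
$\frac{v}{t{\left(31 \right)}} = \frac{471}{4 - 2 \sqrt{15 + 31}} = \frac{471}{4 - 2 \sqrt{46}}$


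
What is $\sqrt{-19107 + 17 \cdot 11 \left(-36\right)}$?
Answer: $9 i \sqrt{319} \approx 160.75 i$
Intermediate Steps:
$\sqrt{-19107 + 17 \cdot 11 \left(-36\right)} = \sqrt{-19107 + 187 \left(-36\right)} = \sqrt{-19107 - 6732} = \sqrt{-25839} = 9 i \sqrt{319}$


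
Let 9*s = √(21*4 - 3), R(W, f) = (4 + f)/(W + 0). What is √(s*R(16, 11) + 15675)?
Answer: √250815/4 ≈ 125.20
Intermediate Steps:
R(W, f) = (4 + f)/W
s = 1 (s = √(21*4 - 3)/9 = √(84 - 3)/9 = √81/9 = (⅑)*9 = 1)
√(s*R(16, 11) + 15675) = √(1*((4 + 11)/16) + 15675) = √(1*((1/16)*15) + 15675) = √(1*(15/16) + 15675) = √(15/16 + 15675) = √(250815/16) = √250815/4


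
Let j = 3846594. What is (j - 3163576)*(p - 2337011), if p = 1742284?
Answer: -406209246086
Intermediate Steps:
(j - 3163576)*(p - 2337011) = (3846594 - 3163576)*(1742284 - 2337011) = 683018*(-594727) = -406209246086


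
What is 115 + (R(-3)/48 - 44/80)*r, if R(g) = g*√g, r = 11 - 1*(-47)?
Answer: 831/10 - 29*I*√3/8 ≈ 83.1 - 6.2787*I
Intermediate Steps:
r = 58 (r = 11 + 47 = 58)
R(g) = g^(3/2)
115 + (R(-3)/48 - 44/80)*r = 115 + ((-3)^(3/2)/48 - 44/80)*58 = 115 + (-3*I*√3*(1/48) - 44*1/80)*58 = 115 + (-I*√3/16 - 11/20)*58 = 115 + (-11/20 - I*√3/16)*58 = 115 + (-319/10 - 29*I*√3/8) = 831/10 - 29*I*√3/8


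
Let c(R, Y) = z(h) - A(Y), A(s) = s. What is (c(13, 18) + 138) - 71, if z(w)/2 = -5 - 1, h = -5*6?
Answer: 37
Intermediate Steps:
h = -30
z(w) = -12 (z(w) = 2*(-5 - 1) = 2*(-6) = -12)
c(R, Y) = -12 - Y
(c(13, 18) + 138) - 71 = ((-12 - 1*18) + 138) - 71 = ((-12 - 18) + 138) - 71 = (-30 + 138) - 71 = 108 - 71 = 37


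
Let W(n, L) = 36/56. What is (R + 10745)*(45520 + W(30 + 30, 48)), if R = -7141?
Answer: 1148394778/7 ≈ 1.6406e+8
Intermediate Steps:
W(n, L) = 9/14 (W(n, L) = 36*(1/56) = 9/14)
(R + 10745)*(45520 + W(30 + 30, 48)) = (-7141 + 10745)*(45520 + 9/14) = 3604*(637289/14) = 1148394778/7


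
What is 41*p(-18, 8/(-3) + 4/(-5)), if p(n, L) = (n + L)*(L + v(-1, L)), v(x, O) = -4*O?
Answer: -686504/75 ≈ -9153.4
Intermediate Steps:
p(n, L) = -3*L*(L + n) (p(n, L) = (n + L)*(L - 4*L) = (L + n)*(-3*L) = -3*L*(L + n))
41*p(-18, 8/(-3) + 4/(-5)) = 41*(3*(8/(-3) + 4/(-5))*(-(8/(-3) + 4/(-5)) - 1*(-18))) = 41*(3*(8*(-⅓) + 4*(-⅕))*(-(8*(-⅓) + 4*(-⅕)) + 18)) = 41*(3*(-8/3 - ⅘)*(-(-8/3 - ⅘) + 18)) = 41*(3*(-52/15)*(-1*(-52/15) + 18)) = 41*(3*(-52/15)*(52/15 + 18)) = 41*(3*(-52/15)*(322/15)) = 41*(-16744/75) = -686504/75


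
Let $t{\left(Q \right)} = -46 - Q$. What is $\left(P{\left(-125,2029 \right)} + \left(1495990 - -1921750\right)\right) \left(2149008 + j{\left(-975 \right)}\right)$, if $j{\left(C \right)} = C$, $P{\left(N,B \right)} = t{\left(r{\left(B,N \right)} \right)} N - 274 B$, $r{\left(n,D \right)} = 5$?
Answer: $6160921661577$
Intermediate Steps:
$P{\left(N,B \right)} = - 274 B - 51 N$ ($P{\left(N,B \right)} = \left(-46 - 5\right) N - 274 B = - 51 N - 274 B = - 274 B - 51 N$)
$\left(P{\left(-125,2029 \right)} + \left(1495990 - -1921750\right)\right) \left(2149008 + j{\left(-975 \right)}\right) = \left(\left(\left(-274\right) 2029 - -6375\right) + \left(1495990 - -1921750\right)\right) \left(2149008 - 975\right) = \left(\left(-555946 + 6375\right) + \left(1495990 + 1921750\right)\right) 2148033 = \left(-549571 + 3417740\right) 2148033 = 2868169 \cdot 2148033 = 6160921661577$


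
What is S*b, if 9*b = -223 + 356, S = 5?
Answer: 665/9 ≈ 73.889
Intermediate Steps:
b = 133/9 (b = (-223 + 356)/9 = (1/9)*133 = 133/9 ≈ 14.778)
S*b = 5*(133/9) = 665/9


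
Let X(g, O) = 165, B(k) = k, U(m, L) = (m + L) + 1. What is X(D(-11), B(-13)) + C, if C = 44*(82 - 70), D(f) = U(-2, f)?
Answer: 693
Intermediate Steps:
U(m, L) = 1 + L + m (U(m, L) = (L + m) + 1 = 1 + L + m)
D(f) = -1 + f (D(f) = 1 + f - 2 = -1 + f)
C = 528 (C = 44*12 = 528)
X(D(-11), B(-13)) + C = 165 + 528 = 693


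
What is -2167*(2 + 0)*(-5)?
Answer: 21670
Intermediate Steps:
-2167*(2 + 0)*(-5) = -4334*(-5) = -2167*(-10) = 21670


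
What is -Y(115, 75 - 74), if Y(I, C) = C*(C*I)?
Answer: -115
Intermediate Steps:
Y(I, C) = I*C**2
-Y(115, 75 - 74) = -115*(75 - 74)**2 = -115*1**2 = -115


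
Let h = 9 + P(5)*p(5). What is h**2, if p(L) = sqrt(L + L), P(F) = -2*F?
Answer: 1081 - 180*sqrt(10) ≈ 511.79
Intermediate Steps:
p(L) = sqrt(2)*sqrt(L) (p(L) = sqrt(2*L) = sqrt(2)*sqrt(L))
h = 9 - 10*sqrt(10) (h = 9 + (-2*5)*(sqrt(2)*sqrt(5)) = 9 - 10*sqrt(10) ≈ -22.623)
h**2 = (9 - 10*sqrt(10))**2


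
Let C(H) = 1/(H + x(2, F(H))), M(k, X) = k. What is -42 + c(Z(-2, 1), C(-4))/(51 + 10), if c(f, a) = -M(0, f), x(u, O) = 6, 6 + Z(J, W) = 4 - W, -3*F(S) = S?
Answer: -42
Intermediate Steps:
F(S) = -S/3
Z(J, W) = -2 - W (Z(J, W) = -6 + (4 - W) = -2 - W)
C(H) = 1/(6 + H) (C(H) = 1/(H + 6) = 1/(6 + H))
c(f, a) = 0 (c(f, a) = -1*0 = 0)
-42 + c(Z(-2, 1), C(-4))/(51 + 10) = -42 + 0/(51 + 10) = -42 + 0/61 = -42 + (1/61)*0 = -42 + 0 = -42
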